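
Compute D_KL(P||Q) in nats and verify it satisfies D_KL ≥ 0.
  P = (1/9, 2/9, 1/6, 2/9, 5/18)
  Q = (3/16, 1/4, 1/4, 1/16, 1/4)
0.1593 nats

KL divergence satisfies the Gibbs inequality: D_KL(P||Q) ≥ 0 for all distributions P, Q.

D_KL(P||Q) = Σ p(x) log(p(x)/q(x))
Term by term:
  x=0: 1/9 × log_e[(1/9)/(3/16)] = -0.0581
  x=1: 2/9 × log_e[(2/9)/(1/4)] = -0.0262
  x=2: 1/6 × log_e[(1/6)/(1/4)] = -0.0676
  x=3: 2/9 × log_e[(2/9)/(1/16)] = 0.2819
  x=4: 5/18 × log_e[(5/18)/(1/4)] = 0.0293
D_KL(P||Q) = 0.1593 nats

D_KL(P||Q) = 0.1593 ≥ 0 ✓

This non-negativity is a fundamental property: relative entropy cannot be negative because it measures how different Q is from P.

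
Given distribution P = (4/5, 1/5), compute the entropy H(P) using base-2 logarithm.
0.7219 bits

Shannon entropy is H(X) = -Σ p(x) log p(x).

For P = (4/5, 1/5):
H = -4/5 × log_2(4/5) -1/5 × log_2(1/5)
H = 0.7219 bits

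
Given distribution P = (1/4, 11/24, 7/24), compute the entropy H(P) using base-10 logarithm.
0.4619 dits

Shannon entropy is H(X) = -Σ p(x) log p(x).

For P = (1/4, 11/24, 7/24):
H = -1/4 × log_10(1/4) -11/24 × log_10(11/24) -7/24 × log_10(7/24)
H = 0.4619 dits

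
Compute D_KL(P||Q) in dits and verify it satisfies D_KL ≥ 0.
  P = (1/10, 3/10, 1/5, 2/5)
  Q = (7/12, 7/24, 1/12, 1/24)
0.3960 dits

KL divergence satisfies the Gibbs inequality: D_KL(P||Q) ≥ 0 for all distributions P, Q.

D_KL(P||Q) = Σ p(x) log(p(x)/q(x))
Term by term:
  x=0: 1/10 × log_10[(1/10)/(7/12)] = -0.0766
  x=1: 3/10 × log_10[(3/10)/(7/24)] = 0.0037
  x=2: 1/5 × log_10[(1/5)/(1/12)] = 0.0760
  x=3: 2/5 × log_10[(2/5)/(1/24)] = 0.3929
D_KL(P||Q) = 0.3960 dits

D_KL(P||Q) = 0.3960 ≥ 0 ✓

This non-negativity is a fundamental property: relative entropy cannot be negative because it measures how different Q is from P.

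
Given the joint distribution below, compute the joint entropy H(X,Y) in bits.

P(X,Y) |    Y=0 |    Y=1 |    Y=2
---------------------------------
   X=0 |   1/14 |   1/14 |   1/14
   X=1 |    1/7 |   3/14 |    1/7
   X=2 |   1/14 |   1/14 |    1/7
3.0391 bits

Joint entropy is H(X,Y) = -Σ_{x,y} p(x,y) log p(x,y).

Summing over all non-zero entries:
H(X,Y) = -[1/14·log_2(1/14) + 1/14·log_2(1/14) + 1/14·log_2(1/14) + 1/7·log_2(1/7) + 3/14·log_2(3/14) + 1/7·log_2(1/7) + 1/14·log_2(1/14) + 1/14·log_2(1/14) + 1/7·log_2(1/7)]
H(X,Y) = 3.0391 bits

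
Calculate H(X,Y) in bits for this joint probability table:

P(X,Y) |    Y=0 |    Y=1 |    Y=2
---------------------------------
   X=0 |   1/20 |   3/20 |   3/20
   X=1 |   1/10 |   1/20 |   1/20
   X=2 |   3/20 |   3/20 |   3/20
3.0332 bits

Joint entropy is H(X,Y) = -Σ_{x,y} p(x,y) log p(x,y).

Summing over all non-zero entries:
H(X,Y) = -[1/20·log_2(1/20) + 3/20·log_2(3/20) + 3/20·log_2(3/20) + 1/10·log_2(1/10) + 1/20·log_2(1/20) + 1/20·log_2(1/20) + 3/20·log_2(3/20) + 3/20·log_2(3/20) + 3/20·log_2(3/20)]
H(X,Y) = 3.0332 bits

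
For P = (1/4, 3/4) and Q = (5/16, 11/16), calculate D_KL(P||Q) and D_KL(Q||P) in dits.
D_KL(P||Q) = 0.0041, D_KL(Q||P) = 0.0043

KL divergence is not symmetric: D_KL(P||Q) ≠ D_KL(Q||P) in general.

D_KL(P||Q) = 0.0041 dits
D_KL(Q||P) = 0.0043 dits

No, they are not equal!

This asymmetry is why KL divergence is not a true distance metric.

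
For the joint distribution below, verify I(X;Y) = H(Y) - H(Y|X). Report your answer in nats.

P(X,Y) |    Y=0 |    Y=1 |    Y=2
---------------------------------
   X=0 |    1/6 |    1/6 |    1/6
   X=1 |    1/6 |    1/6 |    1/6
I(X;Y) = 0.0000 nats

Mutual information has multiple equivalent forms:
- I(X;Y) = H(X) - H(X|Y)
- I(X;Y) = H(Y) - H(Y|X)
- I(X;Y) = H(X) + H(Y) - H(X,Y)

Computing all quantities:
H(X) = 0.6931, H(Y) = 1.0986, H(X,Y) = 1.7918
H(X|Y) = 0.6931, H(Y|X) = 1.0986

Verification:
H(X) - H(X|Y) = 0.6931 - 0.6931 = 0.0000
H(Y) - H(Y|X) = 1.0986 - 1.0986 = 0.0000
H(X) + H(Y) - H(X,Y) = 0.6931 + 1.0986 - 1.7918 = 0.0000

All forms give I(X;Y) = 0.0000 nats. ✓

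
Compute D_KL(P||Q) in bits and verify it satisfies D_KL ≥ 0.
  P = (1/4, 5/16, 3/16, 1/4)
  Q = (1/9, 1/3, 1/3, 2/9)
0.1502 bits

KL divergence satisfies the Gibbs inequality: D_KL(P||Q) ≥ 0 for all distributions P, Q.

D_KL(P||Q) = Σ p(x) log(p(x)/q(x))
Term by term:
  x=0: 1/4 × log_2[(1/4)/(1/9)] = 0.2925
  x=1: 5/16 × log_2[(5/16)/(1/3)] = -0.0291
  x=2: 3/16 × log_2[(3/16)/(1/3)] = -0.1556
  x=3: 1/4 × log_2[(1/4)/(2/9)] = 0.0425
D_KL(P||Q) = 0.1502 bits

D_KL(P||Q) = 0.1502 ≥ 0 ✓

This non-negativity is a fundamental property: relative entropy cannot be negative because it measures how different Q is from P.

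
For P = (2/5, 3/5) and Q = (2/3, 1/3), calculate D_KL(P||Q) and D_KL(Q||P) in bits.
D_KL(P||Q) = 0.2140, D_KL(Q||P) = 0.2086

KL divergence is not symmetric: D_KL(P||Q) ≠ D_KL(Q||P) in general.

D_KL(P||Q) = 0.2140 bits
D_KL(Q||P) = 0.2086 bits

No, they are not equal!

This asymmetry is why KL divergence is not a true distance metric.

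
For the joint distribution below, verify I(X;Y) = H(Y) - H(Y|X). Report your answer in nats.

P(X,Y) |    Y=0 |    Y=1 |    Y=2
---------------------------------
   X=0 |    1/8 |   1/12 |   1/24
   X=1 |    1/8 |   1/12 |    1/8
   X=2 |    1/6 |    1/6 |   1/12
I(X;Y) = 0.0244 nats

Mutual information has multiple equivalent forms:
- I(X;Y) = H(X) - H(X|Y)
- I(X;Y) = H(Y) - H(Y|X)
- I(X;Y) = H(X) + H(Y) - H(X,Y)

Computing all quantities:
H(X) = 1.0776, H(Y) = 1.0776, H(X,Y) = 2.1307
H(X|Y) = 1.0531, H(Y|X) = 1.0531

Verification:
H(X) - H(X|Y) = 1.0776 - 1.0531 = 0.0244
H(Y) - H(Y|X) = 1.0776 - 1.0531 = 0.0244
H(X) + H(Y) - H(X,Y) = 1.0776 + 1.0776 - 2.1307 = 0.0244

All forms give I(X;Y) = 0.0244 nats. ✓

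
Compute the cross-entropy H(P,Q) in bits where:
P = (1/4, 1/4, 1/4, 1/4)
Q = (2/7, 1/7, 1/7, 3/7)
2.1611 bits

Cross-entropy: H(P,Q) = -Σ p(x) log q(x)

Alternatively: H(P,Q) = H(P) + D_KL(P||Q)
H(P) = 2.0000 bits
D_KL(P||Q) = 0.1611 bits

H(P,Q) = 2.0000 + 0.1611 = 2.1611 bits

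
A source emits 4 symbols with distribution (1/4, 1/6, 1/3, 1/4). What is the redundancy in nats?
0.0283 nats

Redundancy measures how far a source is from maximum entropy:
R = H_max - H(X)

Maximum entropy for 4 symbols: H_max = log_e(4) = 1.3863 nats
Actual entropy: H(X) = 1.3580 nats
Redundancy: R = 1.3863 - 1.3580 = 0.0283 nats

This redundancy represents potential for compression: the source could be compressed by 0.0283 nats per symbol.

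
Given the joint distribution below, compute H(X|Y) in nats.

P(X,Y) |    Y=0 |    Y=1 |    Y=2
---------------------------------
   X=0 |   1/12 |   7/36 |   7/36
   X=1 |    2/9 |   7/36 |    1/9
0.6489 nats

Using the chain rule: H(X|Y) = H(X,Y) - H(Y)

First, compute H(X,Y) = 1.7407 nats

Marginal P(Y) = (11/36, 7/18, 11/36)
H(Y) = 1.0918 nats

H(X|Y) = H(X,Y) - H(Y) = 1.7407 - 1.0918 = 0.6489 nats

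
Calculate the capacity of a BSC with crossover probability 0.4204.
0.0184 bits

For a binary symmetric channel (BSC) with error probability p:
Capacity C = 1 - H(p) bits per symbol

where H(p) = -p log₂(p) - (1-p) log₂(1-p) is the binary entropy function.

H(0.4204) = 0.9816 bits
C = 1 - 0.9816 = 0.0184 bits per symbol

This means we can reliably transmit up to 0.0184 bits of information per channel use.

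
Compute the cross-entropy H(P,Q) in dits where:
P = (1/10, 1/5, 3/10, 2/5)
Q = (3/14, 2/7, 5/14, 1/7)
0.6479 dits

Cross-entropy: H(P,Q) = -Σ p(x) log q(x)

Alternatively: H(P,Q) = H(P) + D_KL(P||Q)
H(P) = 0.5558 dits
D_KL(P||Q) = 0.0921 dits

H(P,Q) = 0.5558 + 0.0921 = 0.6479 dits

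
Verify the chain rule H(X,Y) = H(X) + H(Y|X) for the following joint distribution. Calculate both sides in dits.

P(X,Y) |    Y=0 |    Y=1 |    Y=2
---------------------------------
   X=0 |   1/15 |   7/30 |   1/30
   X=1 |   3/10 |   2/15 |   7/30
H(X,Y) = 0.6961, H(X) = 0.2764, H(Y|X) = 0.4197 (all in dits)

Chain rule: H(X,Y) = H(X) + H(Y|X)

Left side — joint entropy directly:
H(X,Y) = -Σ p(x,y) log p(x,y) = 0.6961 dits

Right side — compute H(Y|X) from the conditional distributions:
P(X) = (1/3, 2/3), so H(X) = 0.2764 dits
H(Y|X) = Σ_x P(X=x) · H(Y|X=x):
  P(Y|X=0) = (1/5, 7/10, 1/10), H(Y|X=0) = 0.3482, weight P(X=0) = 1/3
  P(Y|X=1) = (9/20, 1/5, 7/20), H(Y|X=1) = 0.4554, weight P(X=1) = 2/3
H(Y|X) = 0.4197 dits

H(X) + H(Y|X) = 0.2764 + 0.4197 = 0.6961 dits

Both sides equal 0.6961 dits. ✓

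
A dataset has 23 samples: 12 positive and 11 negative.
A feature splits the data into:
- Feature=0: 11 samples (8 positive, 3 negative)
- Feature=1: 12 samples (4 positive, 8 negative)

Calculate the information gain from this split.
0.1152 bits

Information Gain = H(Y) - H(Y|Feature)

Before split:
P(positive) = 12/23 = 0.5217
H(Y) = 0.9986 bits

After split:
Feature=0: H = 0.8454 bits (weight = 11/23)
Feature=1: H = 0.9183 bits (weight = 12/23)
H(Y|Feature) = (11/23)×0.8454 + (12/23)×0.9183 = 0.8834 bits

Information Gain = 0.9986 - 0.8834 = 0.1152 bits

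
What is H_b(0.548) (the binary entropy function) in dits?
0.2990 dits

The binary entropy function is:
H(p) = -p log(p) - (1-p) log(1-p)

H(0.548) = -0.548 × log_10(0.548) - 0.452 × log_10(0.452)
H(0.548) = 0.2990 dits

Note: Binary entropy is maximized at p=0.5 (H=1 bit) and minimized at p=0 or p=1 (H=0).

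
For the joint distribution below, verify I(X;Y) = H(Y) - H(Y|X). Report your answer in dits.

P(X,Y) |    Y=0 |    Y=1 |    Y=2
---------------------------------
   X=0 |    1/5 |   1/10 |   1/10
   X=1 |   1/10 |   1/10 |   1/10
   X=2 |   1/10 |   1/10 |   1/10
I(X;Y) = 0.0060 dits

Mutual information has multiple equivalent forms:
- I(X;Y) = H(X) - H(X|Y)
- I(X;Y) = H(Y) - H(Y|X)
- I(X;Y) = H(X) + H(Y) - H(X,Y)

Computing all quantities:
H(X) = 0.4729, H(Y) = 0.4729, H(X,Y) = 0.9398
H(X|Y) = 0.4669, H(Y|X) = 0.4669

Verification:
H(X) - H(X|Y) = 0.4729 - 0.4669 = 0.0060
H(Y) - H(Y|X) = 0.4729 - 0.4669 = 0.0060
H(X) + H(Y) - H(X,Y) = 0.4729 + 0.4729 - 0.9398 = 0.0060

All forms give I(X;Y) = 0.0060 dits. ✓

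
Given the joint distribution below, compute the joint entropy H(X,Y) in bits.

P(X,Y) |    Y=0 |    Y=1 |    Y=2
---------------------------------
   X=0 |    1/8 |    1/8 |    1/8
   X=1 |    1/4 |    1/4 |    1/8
2.5000 bits

Joint entropy is H(X,Y) = -Σ_{x,y} p(x,y) log p(x,y).

Summing over all non-zero entries:
H(X,Y) = -[1/8·log_2(1/8) + 1/8·log_2(1/8) + 1/8·log_2(1/8) + 1/4·log_2(1/4) + 1/4·log_2(1/4) + 1/8·log_2(1/8)]
H(X,Y) = 2.5000 bits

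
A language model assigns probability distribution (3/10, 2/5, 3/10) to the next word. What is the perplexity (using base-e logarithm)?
2.9710

Perplexity is e^H (or exp(H) for natural log).

First, H = -Σ p log p = 1.0889 nats
Perplexity = e^1.0889 = 2.9710

Interpretation: The model's uncertainty is equivalent to choosing uniformly among 3.0 options.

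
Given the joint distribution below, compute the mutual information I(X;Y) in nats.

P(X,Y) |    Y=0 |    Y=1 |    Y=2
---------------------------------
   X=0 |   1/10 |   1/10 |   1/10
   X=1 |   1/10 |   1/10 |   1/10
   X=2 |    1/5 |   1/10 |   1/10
0.0138 nats

Mutual information: I(X;Y) = H(X) + H(Y) - H(X,Y)

Marginals:
P(X) = (3/10, 3/10, 2/5), H(X) = 1.0889 nats
P(Y) = (2/5, 3/10, 3/10), H(Y) = 1.0889 nats

Joint entropy: H(X,Y) = 2.1640 nats

I(X;Y) = 1.0889 + 1.0889 - 2.1640 = 0.0138 nats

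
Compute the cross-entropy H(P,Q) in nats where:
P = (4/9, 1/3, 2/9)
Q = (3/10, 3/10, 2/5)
1.1400 nats

Cross-entropy: H(P,Q) = -Σ p(x) log q(x)

Alternatively: H(P,Q) = H(P) + D_KL(P||Q)
H(P) = 1.0609 nats
D_KL(P||Q) = 0.0792 nats

H(P,Q) = 1.0609 + 0.0792 = 1.1400 nats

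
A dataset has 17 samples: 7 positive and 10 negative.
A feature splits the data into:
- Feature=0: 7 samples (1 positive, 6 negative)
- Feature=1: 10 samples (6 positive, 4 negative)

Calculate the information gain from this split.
0.1626 bits

Information Gain = H(Y) - H(Y|Feature)

Before split:
P(positive) = 7/17 = 0.4118
H(Y) = 0.9774 bits

After split:
Feature=0: H = 0.5917 bits (weight = 7/17)
Feature=1: H = 0.9710 bits (weight = 10/17)
H(Y|Feature) = (7/17)×0.5917 + (10/17)×0.9710 = 0.8148 bits

Information Gain = 0.9774 - 0.8148 = 0.1626 bits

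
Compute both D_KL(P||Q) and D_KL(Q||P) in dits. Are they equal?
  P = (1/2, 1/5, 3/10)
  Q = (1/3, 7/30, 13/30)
D_KL(P||Q) = 0.0267, D_KL(Q||P) = 0.0261

KL divergence is not symmetric: D_KL(P||Q) ≠ D_KL(Q||P) in general.

D_KL(P||Q) = 0.0267 dits
D_KL(Q||P) = 0.0261 dits

No, they are not equal!

This asymmetry is why KL divergence is not a true distance metric.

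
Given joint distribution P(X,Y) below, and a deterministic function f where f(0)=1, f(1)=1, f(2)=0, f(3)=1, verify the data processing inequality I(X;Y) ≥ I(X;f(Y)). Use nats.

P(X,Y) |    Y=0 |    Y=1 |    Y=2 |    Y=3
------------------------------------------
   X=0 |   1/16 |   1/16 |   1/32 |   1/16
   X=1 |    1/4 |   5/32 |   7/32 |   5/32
I(X;Y) = 0.0130, I(X;f(Y)) = 0.0094, inequality holds: 0.0130 ≥ 0.0094

Data Processing Inequality: For any Markov chain X → Y → Z, we have I(X;Y) ≥ I(X;Z).

Here Z = f(Y) is a deterministic function of Y, forming X → Y → Z.

Original I(X;Y) = 0.0130 nats

After applying f:
P(X,Z) where Z=f(Y):
- P(X,Z=0) = P(X,Y=2)
- P(X,Z=1) = P(X,Y=0) + P(X,Y=1) + P(X,Y=3)

I(X;Z) = I(X;f(Y)) = 0.0094 nats

Verification: 0.0130 ≥ 0.0094 ✓

Information cannot be created by processing; the function f can only lose information about X.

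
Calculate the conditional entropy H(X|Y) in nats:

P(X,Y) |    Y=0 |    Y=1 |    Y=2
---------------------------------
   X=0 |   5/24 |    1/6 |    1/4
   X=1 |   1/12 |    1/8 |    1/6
0.6541 nats

Using the chain rule: H(X|Y) = H(X,Y) - H(Y)

First, compute H(X,Y) = 1.7376 nats

Marginal P(Y) = (7/24, 7/24, 5/12)
H(Y) = 1.0835 nats

H(X|Y) = H(X,Y) - H(Y) = 1.7376 - 1.0835 = 0.6541 nats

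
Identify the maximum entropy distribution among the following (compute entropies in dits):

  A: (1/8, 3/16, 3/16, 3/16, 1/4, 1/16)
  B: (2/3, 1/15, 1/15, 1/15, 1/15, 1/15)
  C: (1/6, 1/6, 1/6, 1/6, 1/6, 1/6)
C

For a discrete distribution over n outcomes, entropy is maximized by the uniform distribution.

Computing entropies:
H(A) = 0.7476 dits
H(B) = 0.5094 dits
H(C) = 0.7782 dits

The uniform distribution (where all probabilities equal 1/6) achieves the maximum entropy of log_10(6) = 0.7782 dits.

Distribution C has the highest entropy.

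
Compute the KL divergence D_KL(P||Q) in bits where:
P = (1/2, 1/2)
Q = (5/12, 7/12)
0.0203 bits

KL divergence: D_KL(P||Q) = Σ p(x) log(p(x)/q(x))

Computing term by term:
  x=0: 1/2 × log_2[(1/2)/(5/12)] = 1/2 × 0.2630 = 0.1315
  x=1: 1/2 × log_2[(1/2)/(7/12)] = 1/2 × -0.2224 = -0.1112

D_KL(P||Q) = 0.0203 bits

Note: KL divergence is always non-negative and equals 0 iff P = Q.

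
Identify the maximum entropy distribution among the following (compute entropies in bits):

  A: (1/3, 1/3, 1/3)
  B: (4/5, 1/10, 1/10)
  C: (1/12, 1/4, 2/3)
A

For a discrete distribution over n outcomes, entropy is maximized by the uniform distribution.

Computing entropies:
H(A) = 1.5850 bits
H(B) = 0.9219 bits
H(C) = 1.1887 bits

The uniform distribution (where all probabilities equal 1/3) achieves the maximum entropy of log_2(3) = 1.5850 bits.

Distribution A has the highest entropy.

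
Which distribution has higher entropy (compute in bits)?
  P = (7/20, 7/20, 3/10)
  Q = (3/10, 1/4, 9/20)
P

Computing entropies in bits:
H(P) = 1.5813
H(Q) = 1.5395

Distribution P has higher entropy.

Intuition: The distribution closer to uniform (more spread out) has higher entropy.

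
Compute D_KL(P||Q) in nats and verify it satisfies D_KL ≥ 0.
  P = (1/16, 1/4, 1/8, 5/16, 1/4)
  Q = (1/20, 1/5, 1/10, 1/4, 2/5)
0.0499 nats

KL divergence satisfies the Gibbs inequality: D_KL(P||Q) ≥ 0 for all distributions P, Q.

D_KL(P||Q) = Σ p(x) log(p(x)/q(x))
Term by term:
  x=0: 1/16 × log_e[(1/16)/(1/20)] = 0.0139
  x=1: 1/4 × log_e[(1/4)/(1/5)] = 0.0558
  x=2: 1/8 × log_e[(1/8)/(1/10)] = 0.0279
  x=3: 5/16 × log_e[(5/16)/(1/4)] = 0.0697
  x=4: 1/4 × log_e[(1/4)/(2/5)] = -0.1175
D_KL(P||Q) = 0.0499 nats

D_KL(P||Q) = 0.0499 ≥ 0 ✓

This non-negativity is a fundamental property: relative entropy cannot be negative because it measures how different Q is from P.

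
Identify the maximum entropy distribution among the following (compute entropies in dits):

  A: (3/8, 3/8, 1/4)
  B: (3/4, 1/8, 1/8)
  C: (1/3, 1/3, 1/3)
C

For a discrete distribution over n outcomes, entropy is maximized by the uniform distribution.

Computing entropies:
H(A) = 0.4700 dits
H(B) = 0.3195 dits
H(C) = 0.4771 dits

The uniform distribution (where all probabilities equal 1/3) achieves the maximum entropy of log_10(3) = 0.4771 dits.

Distribution C has the highest entropy.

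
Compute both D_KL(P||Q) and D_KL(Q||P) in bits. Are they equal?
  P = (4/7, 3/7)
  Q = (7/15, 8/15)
D_KL(P||Q) = 0.0317, D_KL(Q||P) = 0.0319

KL divergence is not symmetric: D_KL(P||Q) ≠ D_KL(Q||P) in general.

D_KL(P||Q) = 0.0317 bits
D_KL(Q||P) = 0.0319 bits

No, they are not equal!

This asymmetry is why KL divergence is not a true distance metric.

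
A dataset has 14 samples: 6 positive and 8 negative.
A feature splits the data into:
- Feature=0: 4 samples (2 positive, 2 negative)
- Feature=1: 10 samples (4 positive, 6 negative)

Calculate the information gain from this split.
0.0060 bits

Information Gain = H(Y) - H(Y|Feature)

Before split:
P(positive) = 6/14 = 0.4286
H(Y) = 0.9852 bits

After split:
Feature=0: H = 1.0000 bits (weight = 4/14)
Feature=1: H = 0.9710 bits (weight = 10/14)
H(Y|Feature) = (4/14)×1.0000 + (10/14)×0.9710 = 0.9793 bits

Information Gain = 0.9852 - 0.9793 = 0.0060 bits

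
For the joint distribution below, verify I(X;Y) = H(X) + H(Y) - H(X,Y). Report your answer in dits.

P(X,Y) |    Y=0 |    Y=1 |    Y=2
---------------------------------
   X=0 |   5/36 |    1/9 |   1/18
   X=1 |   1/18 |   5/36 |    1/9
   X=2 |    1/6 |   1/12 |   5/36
I(X;Y) = 0.0219 dits

Mutual information has multiple equivalent forms:
- I(X;Y) = H(X) - H(X|Y)
- I(X;Y) = H(Y) - H(Y|X)
- I(X;Y) = H(X) + H(Y) - H(X,Y)

Computing all quantities:
H(X) = 0.4742, H(Y) = 0.4761, H(X,Y) = 0.9284
H(X|Y) = 0.4523, H(Y|X) = 0.4542

Verification:
H(X) - H(X|Y) = 0.4742 - 0.4523 = 0.0219
H(Y) - H(Y|X) = 0.4761 - 0.4542 = 0.0219
H(X) + H(Y) - H(X,Y) = 0.4742 + 0.4761 - 0.9284 = 0.0219

All forms give I(X;Y) = 0.0219 dits. ✓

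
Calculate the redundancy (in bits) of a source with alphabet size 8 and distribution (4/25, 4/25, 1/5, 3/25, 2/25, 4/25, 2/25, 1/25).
0.1307 bits

Redundancy measures how far a source is from maximum entropy:
R = H_max - H(X)

Maximum entropy for 8 symbols: H_max = log_2(8) = 3.0000 bits
Actual entropy: H(X) = 2.8693 bits
Redundancy: R = 3.0000 - 2.8693 = 0.1307 bits

This redundancy represents potential for compression: the source could be compressed by 0.1307 bits per symbol.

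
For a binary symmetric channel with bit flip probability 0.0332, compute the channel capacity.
0.7898 bits

For a binary symmetric channel (BSC) with error probability p:
Capacity C = 1 - H(p) bits per symbol

where H(p) = -p log₂(p) - (1-p) log₂(1-p) is the binary entropy function.

H(0.0332) = 0.2102 bits
C = 1 - 0.2102 = 0.7898 bits per symbol

This means we can reliably transmit up to 0.7898 bits of information per channel use.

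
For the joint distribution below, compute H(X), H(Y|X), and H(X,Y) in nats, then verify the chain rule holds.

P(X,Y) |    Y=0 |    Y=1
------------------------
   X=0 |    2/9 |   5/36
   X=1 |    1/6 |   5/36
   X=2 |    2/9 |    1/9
H(X,Y) = 1.7596, H(X) = 1.0963, H(Y|X) = 0.6633 (all in nats)

Chain rule: H(X,Y) = H(X) + H(Y|X)

Left side — joint entropy directly:
H(X,Y) = -Σ p(x,y) log p(x,y) = 1.7596 nats

Right side — compute H(Y|X) from the conditional distributions:
P(X) = (13/36, 11/36, 1/3), so H(X) = 1.0963 nats
H(Y|X) = Σ_x P(X=x) · H(Y|X=x):
  P(Y|X=0) = (8/13, 5/13), H(Y|X=0) = 0.6663, weight P(X=0) = 13/36
  P(Y|X=1) = (6/11, 5/11), H(Y|X=1) = 0.6890, weight P(X=1) = 11/36
  P(Y|X=2) = (2/3, 1/3), H(Y|X=2) = 0.6365, weight P(X=2) = 1/3
H(Y|X) = 0.6633 nats

H(X) + H(Y|X) = 1.0963 + 0.6633 = 1.7596 nats

Both sides equal 1.7596 nats. ✓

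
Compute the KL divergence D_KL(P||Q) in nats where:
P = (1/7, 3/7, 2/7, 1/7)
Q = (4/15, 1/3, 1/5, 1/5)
0.0724 nats

KL divergence: D_KL(P||Q) = Σ p(x) log(p(x)/q(x))

Computing term by term:
  x=0: 1/7 × log_e[(1/7)/(4/15)] = 1/7 × -0.6242 = -0.0892
  x=1: 3/7 × log_e[(3/7)/(1/3)] = 3/7 × 0.2513 = 0.1077
  x=2: 2/7 × log_e[(2/7)/(1/5)] = 2/7 × 0.3567 = 0.1019
  x=3: 1/7 × log_e[(1/7)/(1/5)] = 1/7 × -0.3365 = -0.0481

D_KL(P||Q) = 0.0724 nats

Note: KL divergence is always non-negative and equals 0 iff P = Q.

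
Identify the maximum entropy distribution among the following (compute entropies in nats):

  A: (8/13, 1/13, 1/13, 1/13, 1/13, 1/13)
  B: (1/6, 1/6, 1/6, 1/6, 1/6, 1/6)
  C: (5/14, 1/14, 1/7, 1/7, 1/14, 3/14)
B

For a discrete distribution over n outcomes, entropy is maximized by the uniform distribution.

Computing entropies:
H(A) = 1.2853 nats
H(B) = 1.7918 nats
H(C) = 1.6308 nats

The uniform distribution (where all probabilities equal 1/6) achieves the maximum entropy of log_e(6) = 1.7918 nats.

Distribution B has the highest entropy.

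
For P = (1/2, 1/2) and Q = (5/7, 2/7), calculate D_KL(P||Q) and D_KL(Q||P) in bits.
D_KL(P||Q) = 0.1464, D_KL(Q||P) = 0.1369

KL divergence is not symmetric: D_KL(P||Q) ≠ D_KL(Q||P) in general.

D_KL(P||Q) = 0.1464 bits
D_KL(Q||P) = 0.1369 bits

No, they are not equal!

This asymmetry is why KL divergence is not a true distance metric.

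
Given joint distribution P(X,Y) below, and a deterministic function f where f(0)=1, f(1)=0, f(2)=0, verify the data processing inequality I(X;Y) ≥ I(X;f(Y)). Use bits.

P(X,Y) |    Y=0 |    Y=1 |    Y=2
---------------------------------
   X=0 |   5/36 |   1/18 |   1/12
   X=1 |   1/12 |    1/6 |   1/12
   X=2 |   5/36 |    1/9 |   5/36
I(X;Y) = 0.0556, I(X;f(Y)) = 0.0297, inequality holds: 0.0556 ≥ 0.0297

Data Processing Inequality: For any Markov chain X → Y → Z, we have I(X;Y) ≥ I(X;Z).

Here Z = f(Y) is a deterministic function of Y, forming X → Y → Z.

Original I(X;Y) = 0.0556 bits

After applying f:
P(X,Z) where Z=f(Y):
- P(X,Z=0) = P(X,Y=1) + P(X,Y=2)
- P(X,Z=1) = P(X,Y=0)

I(X;Z) = I(X;f(Y)) = 0.0297 bits

Verification: 0.0556 ≥ 0.0297 ✓

Information cannot be created by processing; the function f can only lose information about X.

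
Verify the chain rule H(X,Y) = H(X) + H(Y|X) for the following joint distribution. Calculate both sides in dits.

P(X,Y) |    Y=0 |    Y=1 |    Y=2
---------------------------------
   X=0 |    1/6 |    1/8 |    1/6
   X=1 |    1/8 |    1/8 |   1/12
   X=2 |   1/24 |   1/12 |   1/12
H(X,Y) = 0.9253, H(X) = 0.4563, H(Y|X) = 0.4691 (all in dits)

Chain rule: H(X,Y) = H(X) + H(Y|X)

Left side — joint entropy directly:
H(X,Y) = -Σ p(x,y) log p(x,y) = 0.9253 dits

Right side — compute H(Y|X) from the conditional distributions:
P(X) = (11/24, 1/3, 5/24), so H(X) = 0.4563 dits
H(Y|X) = Σ_x P(X=x) · H(Y|X=x):
  P(Y|X=0) = (4/11, 3/11, 4/11), H(Y|X=0) = 0.4734, weight P(X=0) = 11/24
  P(Y|X=1) = (3/8, 3/8, 1/4), H(Y|X=1) = 0.4700, weight P(X=1) = 1/3
  P(Y|X=2) = (1/5, 2/5, 2/5), H(Y|X=2) = 0.4581, weight P(X=2) = 5/24
H(Y|X) = 0.4691 dits

H(X) + H(Y|X) = 0.4563 + 0.4691 = 0.9253 dits

Both sides equal 0.9253 dits. ✓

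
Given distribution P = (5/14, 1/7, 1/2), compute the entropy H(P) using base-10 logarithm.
0.4309 dits

Shannon entropy is H(X) = -Σ p(x) log p(x).

For P = (5/14, 1/7, 1/2):
H = -5/14 × log_10(5/14) -1/7 × log_10(1/7) -1/2 × log_10(1/2)
H = 0.4309 dits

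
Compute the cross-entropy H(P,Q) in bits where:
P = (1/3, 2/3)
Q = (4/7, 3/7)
1.0840 bits

Cross-entropy: H(P,Q) = -Σ p(x) log q(x)

Alternatively: H(P,Q) = H(P) + D_KL(P||Q)
H(P) = 0.9183 bits
D_KL(P||Q) = 0.1658 bits

H(P,Q) = 0.9183 + 0.1658 = 1.0840 bits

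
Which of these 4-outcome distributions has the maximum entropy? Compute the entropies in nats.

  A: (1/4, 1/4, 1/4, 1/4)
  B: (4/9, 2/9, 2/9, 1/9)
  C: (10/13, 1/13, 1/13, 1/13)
A

For a discrete distribution over n outcomes, entropy is maximized by the uniform distribution.

Computing entropies:
H(A) = 1.3863 nats
H(B) = 1.2730 nats
H(C) = 0.7937 nats

The uniform distribution (where all probabilities equal 1/4) achieves the maximum entropy of log_e(4) = 1.3863 nats.

Distribution A has the highest entropy.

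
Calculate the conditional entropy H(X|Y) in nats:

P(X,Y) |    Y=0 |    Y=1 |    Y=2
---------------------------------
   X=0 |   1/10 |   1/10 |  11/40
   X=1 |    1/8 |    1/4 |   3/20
0.6399 nats

Using the chain rule: H(X|Y) = H(X,Y) - H(Y)

First, compute H(X,Y) = 1.7066 nats

Marginal P(Y) = (9/40, 7/20, 17/40)
H(Y) = 1.0667 nats

H(X|Y) = H(X,Y) - H(Y) = 1.7066 - 1.0667 = 0.6399 nats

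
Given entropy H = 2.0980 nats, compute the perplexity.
8.1499

Perplexity is e^H (or exp(H) for natural log).

H = 2.0980 nats
Perplexity = e^2.0980 = 8.1499

Interpretation: The model's uncertainty is equivalent to choosing uniformly among 8.1 options.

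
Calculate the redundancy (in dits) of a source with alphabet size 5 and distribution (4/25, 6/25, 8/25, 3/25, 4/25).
0.0267 dits

Redundancy measures how far a source is from maximum entropy:
R = H_max - H(X)

Maximum entropy for 5 symbols: H_max = log_10(5) = 0.6990 dits
Actual entropy: H(X) = 0.6723 dits
Redundancy: R = 0.6990 - 0.6723 = 0.0267 dits

This redundancy represents potential for compression: the source could be compressed by 0.0267 dits per symbol.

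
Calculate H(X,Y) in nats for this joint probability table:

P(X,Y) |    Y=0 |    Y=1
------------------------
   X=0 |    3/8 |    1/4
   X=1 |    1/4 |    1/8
1.3209 nats

Joint entropy is H(X,Y) = -Σ_{x,y} p(x,y) log p(x,y).

Summing over all non-zero entries:
H(X,Y) = -[3/8·log_e(3/8) + 1/4·log_e(1/4) + 1/4·log_e(1/4) + 1/8·log_e(1/8)]
H(X,Y) = 1.3209 nats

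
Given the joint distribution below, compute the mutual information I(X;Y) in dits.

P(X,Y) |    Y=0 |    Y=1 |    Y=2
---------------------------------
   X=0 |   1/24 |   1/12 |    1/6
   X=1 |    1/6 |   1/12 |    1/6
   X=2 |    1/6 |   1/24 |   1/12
0.0271 dits

Mutual information: I(X;Y) = H(X) + H(Y) - H(X,Y)

Marginals:
P(X) = (7/24, 5/12, 7/24), H(X) = 0.4706 dits
P(Y) = (3/8, 5/24, 5/12), H(Y) = 0.4601 dits

Joint entropy: H(X,Y) = 0.9036 dits

I(X;Y) = 0.4706 + 0.4601 - 0.9036 = 0.0271 dits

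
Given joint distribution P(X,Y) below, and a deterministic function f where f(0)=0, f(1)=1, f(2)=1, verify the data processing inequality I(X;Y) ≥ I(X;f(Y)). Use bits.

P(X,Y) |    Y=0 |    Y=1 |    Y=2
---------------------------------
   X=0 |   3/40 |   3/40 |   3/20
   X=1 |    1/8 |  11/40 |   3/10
I(X;Y) = 0.0148, I(X;f(Y)) = 0.0047, inequality holds: 0.0148 ≥ 0.0047

Data Processing Inequality: For any Markov chain X → Y → Z, we have I(X;Y) ≥ I(X;Z).

Here Z = f(Y) is a deterministic function of Y, forming X → Y → Z.

Original I(X;Y) = 0.0148 bits

After applying f:
P(X,Z) where Z=f(Y):
- P(X,Z=0) = P(X,Y=0)
- P(X,Z=1) = P(X,Y=1) + P(X,Y=2)

I(X;Z) = I(X;f(Y)) = 0.0047 bits

Verification: 0.0148 ≥ 0.0047 ✓

Information cannot be created by processing; the function f can only lose information about X.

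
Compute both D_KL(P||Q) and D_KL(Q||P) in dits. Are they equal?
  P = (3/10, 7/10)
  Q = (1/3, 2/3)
D_KL(P||Q) = 0.0011, D_KL(Q||P) = 0.0011

KL divergence is not symmetric: D_KL(P||Q) ≠ D_KL(Q||P) in general.

D_KL(P||Q) = 0.0011 dits
D_KL(Q||P) = 0.0011 dits

In this case they happen to be equal (to 4 decimal places).

This asymmetry is why KL divergence is not a true distance metric.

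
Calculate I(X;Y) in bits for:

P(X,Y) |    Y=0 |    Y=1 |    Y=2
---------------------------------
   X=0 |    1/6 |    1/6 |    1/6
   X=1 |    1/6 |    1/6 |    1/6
0.0000 bits

Mutual information: I(X;Y) = H(X) + H(Y) - H(X,Y)

Marginals:
P(X) = (1/2, 1/2), H(X) = 1.0000 bits
P(Y) = (1/3, 1/3, 1/3), H(Y) = 1.5850 bits

Joint entropy: H(X,Y) = 2.5850 bits

I(X;Y) = 1.0000 + 1.5850 - 2.5850 = 0.0000 bits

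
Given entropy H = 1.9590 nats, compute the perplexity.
7.0922

Perplexity is e^H (or exp(H) for natural log).

H = 1.9590 nats
Perplexity = e^1.9590 = 7.0922

Interpretation: The model's uncertainty is equivalent to choosing uniformly among 7.1 options.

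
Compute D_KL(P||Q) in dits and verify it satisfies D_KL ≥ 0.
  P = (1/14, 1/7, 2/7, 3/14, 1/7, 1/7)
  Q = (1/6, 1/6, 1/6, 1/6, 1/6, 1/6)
0.0353 dits

KL divergence satisfies the Gibbs inequality: D_KL(P||Q) ≥ 0 for all distributions P, Q.

D_KL(P||Q) = Σ p(x) log(p(x)/q(x))
Term by term:
  x=0: 1/14 × log_10[(1/14)/(1/6)] = -0.0263
  x=1: 1/7 × log_10[(1/7)/(1/6)] = -0.0096
  x=2: 2/7 × log_10[(2/7)/(1/6)] = 0.0669
  x=3: 3/14 × log_10[(3/14)/(1/6)] = 0.0234
  x=4: 1/7 × log_10[(1/7)/(1/6)] = -0.0096
  x=5: 1/7 × log_10[(1/7)/(1/6)] = -0.0096
D_KL(P||Q) = 0.0353 dits

D_KL(P||Q) = 0.0353 ≥ 0 ✓

This non-negativity is a fundamental property: relative entropy cannot be negative because it measures how different Q is from P.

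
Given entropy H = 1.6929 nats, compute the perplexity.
5.4352

Perplexity is e^H (or exp(H) for natural log).

H = 1.6929 nats
Perplexity = e^1.6929 = 5.4352

Interpretation: The model's uncertainty is equivalent to choosing uniformly among 5.4 options.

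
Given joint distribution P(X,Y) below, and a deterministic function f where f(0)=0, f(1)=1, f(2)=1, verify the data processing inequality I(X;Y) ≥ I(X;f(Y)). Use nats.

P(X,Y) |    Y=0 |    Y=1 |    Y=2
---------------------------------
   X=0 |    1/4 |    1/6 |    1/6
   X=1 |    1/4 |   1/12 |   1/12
I(X;Y) = 0.0144, I(X;f(Y)) = 0.0144, inequality holds: 0.0144 ≥ 0.0144

Data Processing Inequality: For any Markov chain X → Y → Z, we have I(X;Y) ≥ I(X;Z).

Here Z = f(Y) is a deterministic function of Y, forming X → Y → Z.

Original I(X;Y) = 0.0144 nats

After applying f:
P(X,Z) where Z=f(Y):
- P(X,Z=0) = P(X,Y=0)
- P(X,Z=1) = P(X,Y=1) + P(X,Y=2)

I(X;Z) = I(X;f(Y)) = 0.0144 nats

Verification: 0.0144 ≥ 0.0144 ✓

Information cannot be created by processing; the function f can only lose information about X.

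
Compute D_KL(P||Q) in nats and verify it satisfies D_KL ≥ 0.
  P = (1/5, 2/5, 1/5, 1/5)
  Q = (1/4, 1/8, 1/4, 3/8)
0.2503 nats

KL divergence satisfies the Gibbs inequality: D_KL(P||Q) ≥ 0 for all distributions P, Q.

D_KL(P||Q) = Σ p(x) log(p(x)/q(x))
Term by term:
  x=0: 1/5 × log_e[(1/5)/(1/4)] = -0.0446
  x=1: 2/5 × log_e[(2/5)/(1/8)] = 0.4653
  x=2: 1/5 × log_e[(1/5)/(1/4)] = -0.0446
  x=3: 1/5 × log_e[(1/5)/(3/8)] = -0.1257
D_KL(P||Q) = 0.2503 nats

D_KL(P||Q) = 0.2503 ≥ 0 ✓

This non-negativity is a fundamental property: relative entropy cannot be negative because it measures how different Q is from P.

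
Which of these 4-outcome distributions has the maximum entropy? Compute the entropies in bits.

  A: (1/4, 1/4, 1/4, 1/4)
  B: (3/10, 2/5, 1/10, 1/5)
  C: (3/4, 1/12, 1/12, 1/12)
A

For a discrete distribution over n outcomes, entropy is maximized by the uniform distribution.

Computing entropies:
H(A) = 2.0000 bits
H(B) = 1.8464 bits
H(C) = 1.2075 bits

The uniform distribution (where all probabilities equal 1/4) achieves the maximum entropy of log_2(4) = 2.0000 bits.

Distribution A has the highest entropy.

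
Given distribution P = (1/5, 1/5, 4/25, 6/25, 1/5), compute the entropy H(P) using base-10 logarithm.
0.6955 dits

Shannon entropy is H(X) = -Σ p(x) log p(x).

For P = (1/5, 1/5, 4/25, 6/25, 1/5):
H = -1/5 × log_10(1/5) -1/5 × log_10(1/5) -4/25 × log_10(4/25) -6/25 × log_10(6/25) -1/5 × log_10(1/5)
H = 0.6955 dits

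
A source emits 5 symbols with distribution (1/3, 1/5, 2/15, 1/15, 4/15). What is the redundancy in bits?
0.1727 bits

Redundancy measures how far a source is from maximum entropy:
R = H_max - H(X)

Maximum entropy for 5 symbols: H_max = log_2(5) = 2.3219 bits
Actual entropy: H(X) = 2.1493 bits
Redundancy: R = 2.3219 - 2.1493 = 0.1727 bits

This redundancy represents potential for compression: the source could be compressed by 0.1727 bits per symbol.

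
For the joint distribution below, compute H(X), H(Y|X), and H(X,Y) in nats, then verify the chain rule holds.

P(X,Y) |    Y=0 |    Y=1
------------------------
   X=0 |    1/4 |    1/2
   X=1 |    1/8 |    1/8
H(X,Y) = 1.2130, H(X) = 0.5623, H(Y|X) = 0.6507 (all in nats)

Chain rule: H(X,Y) = H(X) + H(Y|X)

Left side — joint entropy directly:
H(X,Y) = -Σ p(x,y) log p(x,y) = 1.2130 nats

Right side — compute H(Y|X) from the conditional distributions:
P(X) = (3/4, 1/4), so H(X) = 0.5623 nats
H(Y|X) = Σ_x P(X=x) · H(Y|X=x):
  P(Y|X=0) = (1/3, 2/3), H(Y|X=0) = 0.6365, weight P(X=0) = 3/4
  P(Y|X=1) = (1/2, 1/2), H(Y|X=1) = 0.6931, weight P(X=1) = 1/4
H(Y|X) = 0.6507 nats

H(X) + H(Y|X) = 0.5623 + 0.6507 = 1.2130 nats

Both sides equal 1.2130 nats. ✓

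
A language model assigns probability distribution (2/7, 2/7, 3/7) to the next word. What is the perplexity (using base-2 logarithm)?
2.9417

Perplexity is 2^H (or exp(H) for natural log).

First, H = -Σ p log p = 1.5567 bits
Perplexity = 2^1.5567 = 2.9417

Interpretation: The model's uncertainty is equivalent to choosing uniformly among 2.9 options.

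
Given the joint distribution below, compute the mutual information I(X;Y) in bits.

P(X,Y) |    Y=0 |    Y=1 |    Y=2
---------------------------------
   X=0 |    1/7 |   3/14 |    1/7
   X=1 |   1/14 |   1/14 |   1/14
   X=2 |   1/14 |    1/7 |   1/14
0.0101 bits

Mutual information: I(X;Y) = H(X) + H(Y) - H(X,Y)

Marginals:
P(X) = (1/2, 3/14, 2/7), H(X) = 1.4926 bits
P(Y) = (2/7, 3/7, 2/7), H(Y) = 1.5567 bits

Joint entropy: H(X,Y) = 3.0391 bits

I(X;Y) = 1.4926 + 1.5567 - 3.0391 = 0.0101 bits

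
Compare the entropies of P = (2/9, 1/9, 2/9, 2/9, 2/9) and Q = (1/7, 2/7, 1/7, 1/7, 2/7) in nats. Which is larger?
P

Computing entropies in nats:
H(P) = 1.5811
H(Q) = 1.5498

Distribution P has higher entropy.

Intuition: The distribution closer to uniform (more spread out) has higher entropy.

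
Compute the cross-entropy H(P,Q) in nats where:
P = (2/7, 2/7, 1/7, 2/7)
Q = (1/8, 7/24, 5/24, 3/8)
1.4505 nats

Cross-entropy: H(P,Q) = -Σ p(x) log q(x)

Alternatively: H(P,Q) = H(P) + D_KL(P||Q)
H(P) = 1.3518 nats
D_KL(P||Q) = 0.0987 nats

H(P,Q) = 1.3518 + 0.0987 = 1.4505 nats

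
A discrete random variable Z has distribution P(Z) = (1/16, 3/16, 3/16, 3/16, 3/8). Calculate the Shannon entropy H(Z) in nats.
1.4827 nats

Shannon entropy is H(X) = -Σ p(x) log p(x).

For P = (1/16, 3/16, 3/16, 3/16, 3/8):
H = -1/16 × log_e(1/16) -3/16 × log_e(3/16) -3/16 × log_e(3/16) -3/16 × log_e(3/16) -3/8 × log_e(3/8)
H = 1.4827 nats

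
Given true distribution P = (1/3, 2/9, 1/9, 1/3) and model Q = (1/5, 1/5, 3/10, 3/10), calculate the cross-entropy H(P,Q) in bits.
2.0619 bits

Cross-entropy: H(P,Q) = -Σ p(x) log q(x)

Alternatively: H(P,Q) = H(P) + D_KL(P||Q)
H(P) = 1.8911 bits
D_KL(P||Q) = 0.1709 bits

H(P,Q) = 1.8911 + 0.1709 = 2.0619 bits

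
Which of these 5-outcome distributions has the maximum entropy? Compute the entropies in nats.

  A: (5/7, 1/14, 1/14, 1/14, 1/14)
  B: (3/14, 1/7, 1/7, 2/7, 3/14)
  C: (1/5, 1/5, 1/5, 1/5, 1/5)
C

For a discrete distribution over n outcomes, entropy is maximized by the uniform distribution.

Computing entropies:
H(A) = 0.9944 nats
H(B) = 1.5741 nats
H(C) = 1.6094 nats

The uniform distribution (where all probabilities equal 1/5) achieves the maximum entropy of log_e(5) = 1.6094 nats.

Distribution C has the highest entropy.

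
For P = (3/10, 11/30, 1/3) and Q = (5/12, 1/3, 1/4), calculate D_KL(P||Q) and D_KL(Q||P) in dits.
D_KL(P||Q) = 0.0140, D_KL(Q||P) = 0.0144

KL divergence is not symmetric: D_KL(P||Q) ≠ D_KL(Q||P) in general.

D_KL(P||Q) = 0.0140 dits
D_KL(Q||P) = 0.0144 dits

No, they are not equal!

This asymmetry is why KL divergence is not a true distance metric.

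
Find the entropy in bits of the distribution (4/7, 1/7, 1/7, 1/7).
1.6645 bits

Shannon entropy is H(X) = -Σ p(x) log p(x).

For P = (4/7, 1/7, 1/7, 1/7):
H = -4/7 × log_2(4/7) -1/7 × log_2(1/7) -1/7 × log_2(1/7) -1/7 × log_2(1/7)
H = 1.6645 bits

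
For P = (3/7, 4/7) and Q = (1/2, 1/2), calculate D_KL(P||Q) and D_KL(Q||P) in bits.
D_KL(P||Q) = 0.0148, D_KL(Q||P) = 0.0149

KL divergence is not symmetric: D_KL(P||Q) ≠ D_KL(Q||P) in general.

D_KL(P||Q) = 0.0148 bits
D_KL(Q||P) = 0.0149 bits

No, they are not equal!

This asymmetry is why KL divergence is not a true distance metric.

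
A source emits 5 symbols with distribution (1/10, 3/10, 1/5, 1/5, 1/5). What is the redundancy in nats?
0.0523 nats

Redundancy measures how far a source is from maximum entropy:
R = H_max - H(X)

Maximum entropy for 5 symbols: H_max = log_e(5) = 1.6094 nats
Actual entropy: H(X) = 1.5571 nats
Redundancy: R = 1.6094 - 1.5571 = 0.0523 nats

This redundancy represents potential for compression: the source could be compressed by 0.0523 nats per symbol.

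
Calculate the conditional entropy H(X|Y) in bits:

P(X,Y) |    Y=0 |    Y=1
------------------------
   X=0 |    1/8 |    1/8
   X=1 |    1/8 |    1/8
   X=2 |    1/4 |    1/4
1.5000 bits

Using the chain rule: H(X|Y) = H(X,Y) - H(Y)

First, compute H(X,Y) = 2.5000 bits

Marginal P(Y) = (1/2, 1/2)
H(Y) = 1.0000 bits

H(X|Y) = H(X,Y) - H(Y) = 2.5000 - 1.0000 = 1.5000 bits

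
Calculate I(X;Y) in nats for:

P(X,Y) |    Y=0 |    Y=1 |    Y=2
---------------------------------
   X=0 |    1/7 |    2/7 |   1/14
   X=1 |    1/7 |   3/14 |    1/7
0.0173 nats

Mutual information: I(X;Y) = H(X) + H(Y) - H(X,Y)

Marginals:
P(X) = (1/2, 1/2), H(X) = 0.6931 nats
P(Y) = (2/7, 1/2, 3/14), H(Y) = 1.0346 nats

Joint entropy: H(X,Y) = 1.7105 nats

I(X;Y) = 0.6931 + 1.0346 - 1.7105 = 0.0173 nats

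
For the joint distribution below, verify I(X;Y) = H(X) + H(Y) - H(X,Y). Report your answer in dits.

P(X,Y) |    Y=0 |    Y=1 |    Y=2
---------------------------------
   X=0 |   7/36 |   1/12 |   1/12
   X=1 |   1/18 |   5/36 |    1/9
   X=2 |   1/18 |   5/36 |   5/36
I(X;Y) = 0.0314 dits

Mutual information has multiple equivalent forms:
- I(X;Y) = H(X) - H(X|Y)
- I(X;Y) = H(Y) - H(Y|X)
- I(X;Y) = H(X) + H(Y) - H(X,Y)

Computing all quantities:
H(X) = 0.4761, H(Y) = 0.4761, H(X,Y) = 0.9209
H(X|Y) = 0.4448, H(Y|X) = 0.4448

Verification:
H(X) - H(X|Y) = 0.4761 - 0.4448 = 0.0314
H(Y) - H(Y|X) = 0.4761 - 0.4448 = 0.0314
H(X) + H(Y) - H(X,Y) = 0.4761 + 0.4761 - 0.9209 = 0.0314

All forms give I(X;Y) = 0.0314 dits. ✓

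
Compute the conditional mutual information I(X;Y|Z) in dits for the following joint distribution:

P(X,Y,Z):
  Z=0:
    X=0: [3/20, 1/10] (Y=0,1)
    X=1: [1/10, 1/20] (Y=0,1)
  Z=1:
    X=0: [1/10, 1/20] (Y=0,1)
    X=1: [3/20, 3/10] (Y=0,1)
0.0115 dits

Conditional mutual information: I(X;Y|Z) = H(X|Z) + H(Y|Z) - H(X,Y|Z)

H(Z) = 0.2923
H(X,Z) = 0.5537 → H(X|Z) = 0.2615
H(Y,Z) = 0.5842 → H(Y|Z) = 0.2919
H(X,Y,Z) = 0.8341 → H(X,Y|Z) = 0.5419

I(X;Y|Z) = 0.2615 + 0.2919 - 0.5419 = 0.0115 dits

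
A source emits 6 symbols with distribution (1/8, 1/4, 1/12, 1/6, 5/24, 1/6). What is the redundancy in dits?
0.0235 dits

Redundancy measures how far a source is from maximum entropy:
R = H_max - H(X)

Maximum entropy for 6 symbols: H_max = log_10(6) = 0.7782 dits
Actual entropy: H(X) = 0.7546 dits
Redundancy: R = 0.7782 - 0.7546 = 0.0235 dits

This redundancy represents potential for compression: the source could be compressed by 0.0235 dits per symbol.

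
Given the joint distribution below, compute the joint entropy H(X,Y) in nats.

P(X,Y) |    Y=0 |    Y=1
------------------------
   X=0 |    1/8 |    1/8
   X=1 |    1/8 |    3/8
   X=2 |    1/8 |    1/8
1.6675 nats

Joint entropy is H(X,Y) = -Σ_{x,y} p(x,y) log p(x,y).

Summing over all non-zero entries:
H(X,Y) = -[1/8·log_e(1/8) + 1/8·log_e(1/8) + 1/8·log_e(1/8) + 3/8·log_e(3/8) + 1/8·log_e(1/8) + 1/8·log_e(1/8)]
H(X,Y) = 1.6675 nats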